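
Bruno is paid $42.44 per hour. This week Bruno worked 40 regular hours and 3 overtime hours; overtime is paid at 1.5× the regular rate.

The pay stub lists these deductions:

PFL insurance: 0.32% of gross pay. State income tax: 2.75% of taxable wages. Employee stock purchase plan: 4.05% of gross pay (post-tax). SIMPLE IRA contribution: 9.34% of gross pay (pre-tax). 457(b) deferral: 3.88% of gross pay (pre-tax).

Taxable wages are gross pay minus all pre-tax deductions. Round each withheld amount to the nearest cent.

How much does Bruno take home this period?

$1,511.31

Regular pay: 40 × $42.44 = $1,697.60
Overtime pay: 3 × $42.44 × 1.5 = $190.98
Gross pay = $1,697.60 + $190.98 = $1,888.58
SIMPLE IRA contribution: $1,888.58 × 0.0934 = $176.39
457(b) deferral: $1,888.58 × 0.0388 = $73.28
Pre-tax total = $176.39 + $73.28 = $249.67
Taxable wages = $1,888.58 − $249.67 = $1,638.91
State income tax: $1,638.91 × 0.0275 = $45.07
PFL insurance: $1,888.58 × 0.0032 = $6.04
Employee stock purchase plan: $1,888.58 × 0.0405 = $76.49
Total deductions = $176.39 + $73.28 + $45.07 + $6.04 + $76.49 = $377.27
Net pay = $1,888.58 − $377.27 = $1,511.31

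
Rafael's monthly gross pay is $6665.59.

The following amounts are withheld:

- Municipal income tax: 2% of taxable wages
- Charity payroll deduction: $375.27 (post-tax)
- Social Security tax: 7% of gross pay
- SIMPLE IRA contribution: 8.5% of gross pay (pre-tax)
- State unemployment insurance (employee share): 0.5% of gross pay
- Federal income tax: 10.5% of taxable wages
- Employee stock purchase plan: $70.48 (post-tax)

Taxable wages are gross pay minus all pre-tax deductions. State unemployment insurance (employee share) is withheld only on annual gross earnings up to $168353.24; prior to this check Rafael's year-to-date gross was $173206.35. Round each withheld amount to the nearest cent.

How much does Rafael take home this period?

$4424.29

SIMPLE IRA contribution: $6665.59 × 0.085 = $566.58
Taxable wages = $6665.59 − $566.58 = $6099.01
Federal income tax: $6099.01 × 0.105 = $640.40
Municipal income tax: $6099.01 × 0.02 = $121.98
Social Security tax: $6665.59 × 0.07 = $466.59
State unemployment insurance (employee share): annual cap $168353.24 already reached (YTD $173206.35), so $0.00
Charity payroll deduction: $375.27
Employee stock purchase plan: $70.48
Total deductions = $566.58 + $640.40 + $121.98 + $466.59 + $0.00 + $375.27 + $70.48 = $2241.30
Net pay = $6665.59 − $2241.30 = $4424.29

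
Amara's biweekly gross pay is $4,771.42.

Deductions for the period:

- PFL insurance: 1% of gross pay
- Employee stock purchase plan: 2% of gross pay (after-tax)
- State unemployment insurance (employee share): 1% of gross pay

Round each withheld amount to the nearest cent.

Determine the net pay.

$4,580.57

State unemployment insurance (employee share): $4,771.42 × 0.01 = $47.71
PFL insurance: $4,771.42 × 0.01 = $47.71
Employee stock purchase plan: $4,771.42 × 0.02 = $95.43
Total deductions = $47.71 + $47.71 + $95.43 = $190.85
Net pay = $4,771.42 − $190.85 = $4,580.57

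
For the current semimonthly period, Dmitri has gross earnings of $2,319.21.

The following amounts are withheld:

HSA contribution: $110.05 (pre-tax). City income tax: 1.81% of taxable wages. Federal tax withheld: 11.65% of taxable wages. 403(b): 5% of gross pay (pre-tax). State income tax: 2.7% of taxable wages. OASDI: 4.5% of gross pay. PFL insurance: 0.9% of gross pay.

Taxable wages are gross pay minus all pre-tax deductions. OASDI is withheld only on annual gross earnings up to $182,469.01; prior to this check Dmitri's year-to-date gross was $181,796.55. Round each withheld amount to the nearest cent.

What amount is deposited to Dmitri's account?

$1,703.80

403(b): $2,319.21 × 0.05 = $115.96
HSA contribution: $110.05
Pre-tax total = $115.96 + $110.05 = $226.01
Taxable wages = $2,319.21 − $226.01 = $2,093.20
State income tax: $2,093.20 × 0.027 = $56.52
City income tax: $2,093.20 × 0.0181 = $37.89
Federal tax withheld: $2,093.20 × 0.1165 = $243.86
PFL insurance: $2,319.21 × 0.009 = $20.87
OASDI: only $182,469.01 − $181,796.55 = $672.46 of this check is subject → $672.46 × 0.045 = $30.26
Total deductions = $115.96 + $110.05 + $56.52 + $37.89 + $243.86 + $20.87 + $30.26 = $615.41
Net pay = $2,319.21 − $615.41 = $1,703.80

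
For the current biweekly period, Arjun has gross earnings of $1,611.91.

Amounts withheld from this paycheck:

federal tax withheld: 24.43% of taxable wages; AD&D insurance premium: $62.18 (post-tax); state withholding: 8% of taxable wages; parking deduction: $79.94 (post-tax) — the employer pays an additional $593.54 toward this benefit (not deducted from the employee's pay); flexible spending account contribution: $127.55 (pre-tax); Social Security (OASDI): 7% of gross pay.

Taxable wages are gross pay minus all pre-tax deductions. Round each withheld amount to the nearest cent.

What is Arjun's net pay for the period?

Flexible spending account contribution: $127.55
Taxable wages = $1,611.91 − $127.55 = $1,484.36
State withholding: $1,484.36 × 0.08 = $118.75
Federal tax withheld: $1,484.36 × 0.2443 = $362.63
Social Security (OASDI): $1,611.91 × 0.07 = $112.83
AD&D insurance premium: $62.18
Parking deduction: $79.94
(Employer's $593.54 toward parking deduction is not withheld from the employee.)
Total deductions = $127.55 + $118.75 + $362.63 + $112.83 + $62.18 + $79.94 = $863.88
Net pay = $1,611.91 − $863.88 = $748.03

$748.03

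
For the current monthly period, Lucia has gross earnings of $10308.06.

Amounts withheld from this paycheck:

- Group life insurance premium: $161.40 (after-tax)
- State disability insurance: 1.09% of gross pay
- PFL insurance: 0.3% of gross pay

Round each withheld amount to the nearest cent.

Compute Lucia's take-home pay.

PFL insurance: $10308.06 × 0.003 = $30.92
State disability insurance: $10308.06 × 0.0109 = $112.36
Group life insurance premium: $161.40
Total deductions = $30.92 + $112.36 + $161.40 = $304.68
Net pay = $10308.06 − $304.68 = $10003.38

$10003.38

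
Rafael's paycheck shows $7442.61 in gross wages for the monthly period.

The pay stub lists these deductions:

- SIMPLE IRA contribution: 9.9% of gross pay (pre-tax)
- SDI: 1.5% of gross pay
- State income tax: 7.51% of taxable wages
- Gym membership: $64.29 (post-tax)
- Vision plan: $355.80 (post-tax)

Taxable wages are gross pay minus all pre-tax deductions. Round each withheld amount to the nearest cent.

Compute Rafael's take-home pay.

SIMPLE IRA contribution: $7442.61 × 0.099 = $736.82
Taxable wages = $7442.61 − $736.82 = $6705.79
State income tax: $6705.79 × 0.0751 = $503.60
SDI: $7442.61 × 0.015 = $111.64
Vision plan: $355.80
Gym membership: $64.29
Total deductions = $736.82 + $503.60 + $111.64 + $355.80 + $64.29 = $1772.15
Net pay = $7442.61 − $1772.15 = $5670.46

$5670.46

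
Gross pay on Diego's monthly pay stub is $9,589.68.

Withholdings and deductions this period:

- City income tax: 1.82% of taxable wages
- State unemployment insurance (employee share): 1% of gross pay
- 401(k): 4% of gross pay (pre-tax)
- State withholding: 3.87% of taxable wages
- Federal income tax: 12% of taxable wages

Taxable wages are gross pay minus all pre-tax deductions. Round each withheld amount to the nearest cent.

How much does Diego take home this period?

$7,481.63

401(k): $9,589.68 × 0.04 = $383.59
Taxable wages = $9,589.68 − $383.59 = $9,206.09
State withholding: $9,206.09 × 0.0387 = $356.28
City income tax: $9,206.09 × 0.0182 = $167.55
Federal income tax: $9,206.09 × 0.12 = $1,104.73
State unemployment insurance (employee share): $9,589.68 × 0.01 = $95.90
Total deductions = $383.59 + $356.28 + $167.55 + $1,104.73 + $95.90 = $2,108.05
Net pay = $9,589.68 − $2,108.05 = $7,481.63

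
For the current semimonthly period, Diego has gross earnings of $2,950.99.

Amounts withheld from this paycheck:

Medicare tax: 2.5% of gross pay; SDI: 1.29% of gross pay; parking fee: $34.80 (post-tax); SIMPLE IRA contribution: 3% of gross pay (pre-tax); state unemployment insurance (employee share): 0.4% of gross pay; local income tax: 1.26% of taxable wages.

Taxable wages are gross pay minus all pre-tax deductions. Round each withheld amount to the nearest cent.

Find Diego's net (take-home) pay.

SIMPLE IRA contribution: $2,950.99 × 0.03 = $88.53
Taxable wages = $2,950.99 − $88.53 = $2,862.46
Local income tax: $2,862.46 × 0.0126 = $36.07
State unemployment insurance (employee share): $2,950.99 × 0.004 = $11.80
SDI: $2,950.99 × 0.0129 = $38.07
Medicare tax: $2,950.99 × 0.025 = $73.77
Parking fee: $34.80
Total deductions = $88.53 + $36.07 + $11.80 + $38.07 + $73.77 + $34.80 = $283.04
Net pay = $2,950.99 − $283.04 = $2,667.95

$2,667.95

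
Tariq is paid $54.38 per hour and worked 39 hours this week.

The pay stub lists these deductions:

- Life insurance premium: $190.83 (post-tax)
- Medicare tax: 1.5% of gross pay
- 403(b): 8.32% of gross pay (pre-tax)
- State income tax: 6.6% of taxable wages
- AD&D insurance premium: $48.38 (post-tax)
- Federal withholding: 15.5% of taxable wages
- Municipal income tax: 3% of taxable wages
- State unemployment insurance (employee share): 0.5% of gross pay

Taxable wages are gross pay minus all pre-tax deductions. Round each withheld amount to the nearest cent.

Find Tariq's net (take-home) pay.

$1,174.71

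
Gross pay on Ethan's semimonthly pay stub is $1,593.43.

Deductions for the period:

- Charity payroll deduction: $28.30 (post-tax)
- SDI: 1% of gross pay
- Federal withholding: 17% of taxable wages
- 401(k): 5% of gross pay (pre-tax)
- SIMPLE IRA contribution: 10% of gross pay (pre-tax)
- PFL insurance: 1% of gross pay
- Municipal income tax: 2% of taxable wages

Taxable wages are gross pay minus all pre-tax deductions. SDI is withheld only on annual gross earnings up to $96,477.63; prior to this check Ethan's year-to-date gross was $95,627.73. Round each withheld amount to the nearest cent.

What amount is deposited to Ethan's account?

401(k): $1,593.43 × 0.05 = $79.67
SIMPLE IRA contribution: $1,593.43 × 0.1 = $159.34
Pre-tax total = $79.67 + $159.34 = $239.01
Taxable wages = $1,593.43 − $239.01 = $1,354.42
Federal withholding: $1,354.42 × 0.17 = $230.25
Municipal income tax: $1,354.42 × 0.02 = $27.09
PFL insurance: $1,593.43 × 0.01 = $15.93
SDI: only $96,477.63 − $95,627.73 = $849.90 of this check is subject → $849.90 × 0.01 = $8.50
Charity payroll deduction: $28.30
Total deductions = $79.67 + $159.34 + $230.25 + $27.09 + $15.93 + $8.50 + $28.30 = $549.08
Net pay = $1,593.43 − $549.08 = $1,044.35

$1,044.35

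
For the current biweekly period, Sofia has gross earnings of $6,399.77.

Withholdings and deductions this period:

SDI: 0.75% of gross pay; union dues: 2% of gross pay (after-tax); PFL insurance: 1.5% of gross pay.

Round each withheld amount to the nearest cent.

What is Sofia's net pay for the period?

$6,127.77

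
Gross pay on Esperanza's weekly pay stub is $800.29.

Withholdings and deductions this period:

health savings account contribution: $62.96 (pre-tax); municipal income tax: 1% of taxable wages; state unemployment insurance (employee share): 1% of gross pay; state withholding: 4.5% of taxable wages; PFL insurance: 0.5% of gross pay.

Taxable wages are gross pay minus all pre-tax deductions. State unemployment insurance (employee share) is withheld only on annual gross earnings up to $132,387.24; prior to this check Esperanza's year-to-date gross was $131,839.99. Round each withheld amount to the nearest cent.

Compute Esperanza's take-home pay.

Health savings account contribution: $62.96
Taxable wages = $800.29 − $62.96 = $737.33
Municipal income tax: $737.33 × 0.01 = $7.37
State withholding: $737.33 × 0.045 = $33.18
PFL insurance: $800.29 × 0.005 = $4.00
State unemployment insurance (employee share): only $132,387.24 − $131,839.99 = $547.25 of this check is subject → $547.25 × 0.01 = $5.47
Total deductions = $62.96 + $7.37 + $33.18 + $4.00 + $5.47 = $112.98
Net pay = $800.29 − $112.98 = $687.31

$687.31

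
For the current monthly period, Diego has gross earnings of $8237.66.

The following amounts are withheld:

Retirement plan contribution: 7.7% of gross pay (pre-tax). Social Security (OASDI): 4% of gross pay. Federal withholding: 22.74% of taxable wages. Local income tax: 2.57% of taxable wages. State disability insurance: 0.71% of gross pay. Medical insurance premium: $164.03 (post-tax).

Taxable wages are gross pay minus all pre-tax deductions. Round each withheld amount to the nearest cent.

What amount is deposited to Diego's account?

Retirement plan contribution: $8237.66 × 0.077 = $634.30
Taxable wages = $8237.66 − $634.30 = $7603.36
Federal withholding: $7603.36 × 0.2274 = $1729.00
Local income tax: $7603.36 × 0.0257 = $195.41
Social Security (OASDI): $8237.66 × 0.04 = $329.51
State disability insurance: $8237.66 × 0.0071 = $58.49
Medical insurance premium: $164.03
Total deductions = $634.30 + $1729.00 + $195.41 + $329.51 + $58.49 + $164.03 = $3110.74
Net pay = $8237.66 − $3110.74 = $5126.92

$5126.92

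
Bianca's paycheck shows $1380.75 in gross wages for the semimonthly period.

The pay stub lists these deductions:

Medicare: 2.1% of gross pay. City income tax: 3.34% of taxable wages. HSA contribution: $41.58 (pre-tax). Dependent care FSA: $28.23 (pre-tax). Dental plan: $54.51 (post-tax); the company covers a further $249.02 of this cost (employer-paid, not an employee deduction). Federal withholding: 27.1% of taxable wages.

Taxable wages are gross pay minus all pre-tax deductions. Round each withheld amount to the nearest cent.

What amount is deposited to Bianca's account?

Dependent care FSA: $28.23
HSA contribution: $41.58
Pre-tax total = $28.23 + $41.58 = $69.81
Taxable wages = $1380.75 − $69.81 = $1310.94
Federal withholding: $1310.94 × 0.271 = $355.26
City income tax: $1310.94 × 0.0334 = $43.79
Medicare: $1380.75 × 0.021 = $29.00
Dental plan: $54.51
(Employer's $249.02 toward dental plan is not withheld from the employee.)
Total deductions = $28.23 + $41.58 + $355.26 + $43.79 + $29.00 + $54.51 = $552.37
Net pay = $1380.75 − $552.37 = $828.38

$828.38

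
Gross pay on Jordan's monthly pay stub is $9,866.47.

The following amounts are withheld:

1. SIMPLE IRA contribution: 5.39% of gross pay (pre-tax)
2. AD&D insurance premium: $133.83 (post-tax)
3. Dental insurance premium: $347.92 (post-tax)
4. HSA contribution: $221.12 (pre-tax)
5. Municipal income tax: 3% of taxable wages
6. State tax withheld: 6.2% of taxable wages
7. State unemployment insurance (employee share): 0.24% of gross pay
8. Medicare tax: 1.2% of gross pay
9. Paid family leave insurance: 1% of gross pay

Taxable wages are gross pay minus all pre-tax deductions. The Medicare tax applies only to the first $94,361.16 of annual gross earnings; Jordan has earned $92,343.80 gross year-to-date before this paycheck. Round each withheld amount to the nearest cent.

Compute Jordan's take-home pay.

HSA contribution: $221.12
SIMPLE IRA contribution: $9,866.47 × 0.0539 = $531.80
Pre-tax total = $221.12 + $531.80 = $752.92
Taxable wages = $9,866.47 − $752.92 = $9,113.55
State tax withheld: $9,113.55 × 0.062 = $565.04
Municipal income tax: $9,113.55 × 0.03 = $273.41
Paid family leave insurance: $9,866.47 × 0.01 = $98.66
State unemployment insurance (employee share): $9,866.47 × 0.0024 = $23.68
Medicare tax: only $94,361.16 − $92,343.80 = $2,017.36 of this check is subject → $2,017.36 × 0.012 = $24.21
AD&D insurance premium: $133.83
Dental insurance premium: $347.92
Total deductions = $221.12 + $531.80 + $565.04 + $273.41 + $98.66 + $23.68 + $24.21 + $133.83 + $347.92 = $2,219.67
Net pay = $9,866.47 − $2,219.67 = $7,646.80

$7,646.80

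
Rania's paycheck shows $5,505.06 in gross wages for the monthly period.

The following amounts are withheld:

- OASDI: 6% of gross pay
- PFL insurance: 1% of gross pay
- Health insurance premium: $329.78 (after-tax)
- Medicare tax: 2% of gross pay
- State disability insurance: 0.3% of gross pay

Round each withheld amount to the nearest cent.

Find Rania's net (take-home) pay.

OASDI: $5,505.06 × 0.06 = $330.30
State disability insurance: $5,505.06 × 0.003 = $16.52
Medicare tax: $5,505.06 × 0.02 = $110.10
PFL insurance: $5,505.06 × 0.01 = $55.05
Health insurance premium: $329.78
Total deductions = $330.30 + $16.52 + $110.10 + $55.05 + $329.78 = $841.75
Net pay = $5,505.06 − $841.75 = $4,663.31

$4,663.31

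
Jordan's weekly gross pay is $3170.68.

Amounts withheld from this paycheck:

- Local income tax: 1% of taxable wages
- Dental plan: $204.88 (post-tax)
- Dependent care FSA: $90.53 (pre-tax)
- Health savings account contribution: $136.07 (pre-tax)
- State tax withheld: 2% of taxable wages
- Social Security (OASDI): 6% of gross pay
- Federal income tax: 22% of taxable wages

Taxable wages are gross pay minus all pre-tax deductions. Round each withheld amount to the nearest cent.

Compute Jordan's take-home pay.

$1812.94

Health savings account contribution: $136.07
Dependent care FSA: $90.53
Pre-tax total = $136.07 + $90.53 = $226.60
Taxable wages = $3170.68 − $226.60 = $2944.08
State tax withheld: $2944.08 × 0.02 = $58.88
Federal income tax: $2944.08 × 0.22 = $647.70
Local income tax: $2944.08 × 0.01 = $29.44
Social Security (OASDI): $3170.68 × 0.06 = $190.24
Dental plan: $204.88
Total deductions = $136.07 + $90.53 + $58.88 + $647.70 + $29.44 + $190.24 + $204.88 = $1357.74
Net pay = $3170.68 − $1357.74 = $1812.94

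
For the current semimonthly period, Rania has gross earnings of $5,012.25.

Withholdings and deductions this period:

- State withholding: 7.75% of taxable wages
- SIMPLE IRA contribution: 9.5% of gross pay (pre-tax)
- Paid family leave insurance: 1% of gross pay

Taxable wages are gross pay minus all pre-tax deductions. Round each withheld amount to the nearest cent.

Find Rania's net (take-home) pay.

$4,134.42

SIMPLE IRA contribution: $5,012.25 × 0.095 = $476.16
Taxable wages = $5,012.25 − $476.16 = $4,536.09
State withholding: $4,536.09 × 0.0775 = $351.55
Paid family leave insurance: $5,012.25 × 0.01 = $50.12
Total deductions = $476.16 + $351.55 + $50.12 = $877.83
Net pay = $5,012.25 − $877.83 = $4,134.42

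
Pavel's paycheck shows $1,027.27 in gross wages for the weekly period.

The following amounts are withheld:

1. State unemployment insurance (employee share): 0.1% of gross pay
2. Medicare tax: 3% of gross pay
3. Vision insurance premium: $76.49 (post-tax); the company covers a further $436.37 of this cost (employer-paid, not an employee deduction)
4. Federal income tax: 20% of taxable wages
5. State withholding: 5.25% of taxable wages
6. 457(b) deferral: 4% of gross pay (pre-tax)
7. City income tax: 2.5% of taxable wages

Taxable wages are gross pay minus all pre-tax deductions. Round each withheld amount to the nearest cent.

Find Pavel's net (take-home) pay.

457(b) deferral: $1,027.27 × 0.04 = $41.09
Taxable wages = $1,027.27 − $41.09 = $986.18
Federal income tax: $986.18 × 0.2 = $197.24
City income tax: $986.18 × 0.025 = $24.65
State withholding: $986.18 × 0.0525 = $51.77
State unemployment insurance (employee share): $1,027.27 × 0.001 = $1.03
Medicare tax: $1,027.27 × 0.03 = $30.82
Vision insurance premium: $76.49
(Employer's $436.37 toward vision insurance premium is not withheld from the employee.)
Total deductions = $41.09 + $197.24 + $24.65 + $51.77 + $1.03 + $30.82 + $76.49 = $423.09
Net pay = $1,027.27 − $423.09 = $604.18

$604.18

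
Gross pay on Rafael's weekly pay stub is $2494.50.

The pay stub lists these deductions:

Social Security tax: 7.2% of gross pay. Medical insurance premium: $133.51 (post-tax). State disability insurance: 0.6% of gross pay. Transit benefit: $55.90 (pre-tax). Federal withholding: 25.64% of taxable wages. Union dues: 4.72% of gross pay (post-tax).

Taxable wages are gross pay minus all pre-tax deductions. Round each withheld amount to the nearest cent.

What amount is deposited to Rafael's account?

$1367.52

Transit benefit: $55.90
Taxable wages = $2494.50 − $55.90 = $2438.60
Federal withholding: $2438.60 × 0.2564 = $625.26
Social Security tax: $2494.50 × 0.072 = $179.60
State disability insurance: $2494.50 × 0.006 = $14.97
Medical insurance premium: $133.51
Union dues: $2494.50 × 0.0472 = $117.74
Total deductions = $55.90 + $625.26 + $179.60 + $14.97 + $133.51 + $117.74 = $1126.98
Net pay = $2494.50 − $1126.98 = $1367.52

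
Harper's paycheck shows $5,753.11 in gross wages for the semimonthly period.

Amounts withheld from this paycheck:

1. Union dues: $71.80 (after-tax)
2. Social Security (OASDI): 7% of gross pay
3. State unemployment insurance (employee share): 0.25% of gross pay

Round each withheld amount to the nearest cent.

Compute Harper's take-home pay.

$5,264.21

Social Security (OASDI): $5,753.11 × 0.07 = $402.72
State unemployment insurance (employee share): $5,753.11 × 0.0025 = $14.38
Union dues: $71.80
Total deductions = $402.72 + $14.38 + $71.80 = $488.90
Net pay = $5,753.11 − $488.90 = $5,264.21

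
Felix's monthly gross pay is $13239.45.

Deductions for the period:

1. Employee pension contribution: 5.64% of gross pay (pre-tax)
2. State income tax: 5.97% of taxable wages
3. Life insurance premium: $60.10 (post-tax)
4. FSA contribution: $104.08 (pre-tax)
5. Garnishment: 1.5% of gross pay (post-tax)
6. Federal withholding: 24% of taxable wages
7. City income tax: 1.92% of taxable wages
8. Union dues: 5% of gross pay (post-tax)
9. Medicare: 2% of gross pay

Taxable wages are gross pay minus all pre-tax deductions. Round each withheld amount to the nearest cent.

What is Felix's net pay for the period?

$7252.48

Employee pension contribution: $13239.45 × 0.0564 = $746.70
FSA contribution: $104.08
Pre-tax total = $746.70 + $104.08 = $850.78
Taxable wages = $13239.45 − $850.78 = $12388.67
Federal withholding: $12388.67 × 0.24 = $2973.28
State income tax: $12388.67 × 0.0597 = $739.60
City income tax: $12388.67 × 0.0192 = $237.86
Medicare: $13239.45 × 0.02 = $264.79
Garnishment: $13239.45 × 0.015 = $198.59
Union dues: $13239.45 × 0.05 = $661.97
Life insurance premium: $60.10
Total deductions = $746.70 + $104.08 + $2973.28 + $739.60 + $237.86 + $264.79 + $198.59 + $661.97 + $60.10 = $5986.97
Net pay = $13239.45 − $5986.97 = $7252.48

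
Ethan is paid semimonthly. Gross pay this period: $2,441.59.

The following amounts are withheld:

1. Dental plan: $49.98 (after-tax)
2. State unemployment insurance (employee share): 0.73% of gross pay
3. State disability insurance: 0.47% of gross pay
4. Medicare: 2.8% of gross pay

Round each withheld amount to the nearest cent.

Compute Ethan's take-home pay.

Medicare: $2,441.59 × 0.028 = $68.36
State disability insurance: $2,441.59 × 0.0047 = $11.48
State unemployment insurance (employee share): $2,441.59 × 0.0073 = $17.82
Dental plan: $49.98
Total deductions = $68.36 + $11.48 + $17.82 + $49.98 = $147.64
Net pay = $2,441.59 − $147.64 = $2,293.95

$2,293.95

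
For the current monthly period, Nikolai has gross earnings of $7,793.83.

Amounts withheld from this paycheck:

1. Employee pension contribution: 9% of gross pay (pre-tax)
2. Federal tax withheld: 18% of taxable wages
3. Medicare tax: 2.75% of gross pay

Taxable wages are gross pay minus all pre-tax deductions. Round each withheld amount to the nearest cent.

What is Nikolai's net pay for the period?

$5,601.43

Employee pension contribution: $7,793.83 × 0.09 = $701.44
Taxable wages = $7,793.83 − $701.44 = $7,092.39
Federal tax withheld: $7,092.39 × 0.18 = $1,276.63
Medicare tax: $7,793.83 × 0.0275 = $214.33
Total deductions = $701.44 + $1,276.63 + $214.33 = $2,192.40
Net pay = $7,793.83 − $2,192.40 = $5,601.43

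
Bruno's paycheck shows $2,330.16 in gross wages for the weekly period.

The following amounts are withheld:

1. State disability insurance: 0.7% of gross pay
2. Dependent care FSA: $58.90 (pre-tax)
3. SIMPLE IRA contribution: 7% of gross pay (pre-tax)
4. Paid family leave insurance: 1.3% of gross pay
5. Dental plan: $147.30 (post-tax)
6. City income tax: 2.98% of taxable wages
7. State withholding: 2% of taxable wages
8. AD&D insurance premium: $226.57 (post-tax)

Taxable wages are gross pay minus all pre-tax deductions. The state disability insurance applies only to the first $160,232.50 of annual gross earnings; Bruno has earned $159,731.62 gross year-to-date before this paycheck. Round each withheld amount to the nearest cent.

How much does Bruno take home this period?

SIMPLE IRA contribution: $2,330.16 × 0.07 = $163.11
Dependent care FSA: $58.90
Pre-tax total = $163.11 + $58.90 = $222.01
Taxable wages = $2,330.16 − $222.01 = $2,108.15
State withholding: $2,108.15 × 0.02 = $42.16
City income tax: $2,108.15 × 0.0298 = $62.82
State disability insurance: only $160,232.50 − $159,731.62 = $500.88 of this check is subject → $500.88 × 0.007 = $3.51
Paid family leave insurance: $2,330.16 × 0.013 = $30.29
AD&D insurance premium: $226.57
Dental plan: $147.30
Total deductions = $163.11 + $58.90 + $42.16 + $62.82 + $3.51 + $30.29 + $226.57 + $147.30 = $734.66
Net pay = $2,330.16 − $734.66 = $1,595.50

$1,595.50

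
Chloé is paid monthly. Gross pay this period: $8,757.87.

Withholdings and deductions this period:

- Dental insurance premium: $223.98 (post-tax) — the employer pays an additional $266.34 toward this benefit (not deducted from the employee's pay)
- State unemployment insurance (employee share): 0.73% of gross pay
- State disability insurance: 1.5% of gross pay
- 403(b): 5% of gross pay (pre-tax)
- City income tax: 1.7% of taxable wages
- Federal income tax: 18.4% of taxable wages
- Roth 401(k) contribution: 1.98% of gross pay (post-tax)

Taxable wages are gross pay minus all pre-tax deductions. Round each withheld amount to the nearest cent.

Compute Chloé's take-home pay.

403(b): $8,757.87 × 0.05 = $437.89
Taxable wages = $8,757.87 − $437.89 = $8,319.98
Federal income tax: $8,319.98 × 0.184 = $1,530.88
City income tax: $8,319.98 × 0.017 = $141.44
State disability insurance: $8,757.87 × 0.015 = $131.37
State unemployment insurance (employee share): $8,757.87 × 0.0073 = $63.93
Dental insurance premium: $223.98
Roth 401(k) contribution: $8,757.87 × 0.0198 = $173.41
(Employer's $266.34 toward dental insurance premium is not withheld from the employee.)
Total deductions = $437.89 + $1,530.88 + $141.44 + $131.37 + $63.93 + $223.98 + $173.41 = $2,702.90
Net pay = $8,757.87 − $2,702.90 = $6,054.97

$6,054.97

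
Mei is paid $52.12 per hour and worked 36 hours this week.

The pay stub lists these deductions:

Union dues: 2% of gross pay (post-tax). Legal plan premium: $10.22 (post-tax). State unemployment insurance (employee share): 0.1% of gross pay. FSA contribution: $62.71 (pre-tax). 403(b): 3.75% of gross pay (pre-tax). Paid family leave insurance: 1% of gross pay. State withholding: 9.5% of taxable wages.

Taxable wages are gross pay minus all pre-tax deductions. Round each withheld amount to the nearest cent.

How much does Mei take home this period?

Gross pay: 36 × $52.12 = $1876.32
403(b): $1876.32 × 0.0375 = $70.36
FSA contribution: $62.71
Pre-tax total = $70.36 + $62.71 = $133.07
Taxable wages = $1876.32 − $133.07 = $1743.25
State withholding: $1743.25 × 0.095 = $165.61
State unemployment insurance (employee share): $1876.32 × 0.001 = $1.88
Paid family leave insurance: $1876.32 × 0.01 = $18.76
Legal plan premium: $10.22
Union dues: $1876.32 × 0.02 = $37.53
Total deductions = $70.36 + $62.71 + $165.61 + $1.88 + $18.76 + $10.22 + $37.53 = $367.07
Net pay = $1876.32 − $367.07 = $1509.25

$1509.25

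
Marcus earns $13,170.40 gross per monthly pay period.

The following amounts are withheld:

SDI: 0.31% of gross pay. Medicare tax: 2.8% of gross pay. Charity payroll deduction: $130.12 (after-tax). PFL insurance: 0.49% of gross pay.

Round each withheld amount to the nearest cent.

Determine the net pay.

$12,566.15

SDI: $13,170.40 × 0.0031 = $40.83
PFL insurance: $13,170.40 × 0.0049 = $64.53
Medicare tax: $13,170.40 × 0.028 = $368.77
Charity payroll deduction: $130.12
Total deductions = $40.83 + $64.53 + $368.77 + $130.12 = $604.25
Net pay = $13,170.40 − $604.25 = $12,566.15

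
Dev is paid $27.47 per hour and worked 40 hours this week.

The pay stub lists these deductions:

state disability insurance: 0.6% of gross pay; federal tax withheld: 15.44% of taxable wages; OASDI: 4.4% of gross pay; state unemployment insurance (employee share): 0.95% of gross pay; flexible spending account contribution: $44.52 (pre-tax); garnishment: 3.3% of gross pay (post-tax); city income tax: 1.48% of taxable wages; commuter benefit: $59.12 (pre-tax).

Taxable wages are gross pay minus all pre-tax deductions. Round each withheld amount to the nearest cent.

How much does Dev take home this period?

$725.14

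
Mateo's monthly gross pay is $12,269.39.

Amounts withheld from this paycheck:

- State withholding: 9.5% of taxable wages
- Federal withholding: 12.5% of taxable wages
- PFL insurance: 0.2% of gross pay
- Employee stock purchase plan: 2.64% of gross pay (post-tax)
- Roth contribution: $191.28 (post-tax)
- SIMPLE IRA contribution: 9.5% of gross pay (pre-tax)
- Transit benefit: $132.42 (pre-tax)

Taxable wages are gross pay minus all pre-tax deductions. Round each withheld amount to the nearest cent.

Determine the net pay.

$8,017.95

Transit benefit: $132.42
SIMPLE IRA contribution: $12,269.39 × 0.095 = $1,165.59
Pre-tax total = $132.42 + $1,165.59 = $1,298.01
Taxable wages = $12,269.39 − $1,298.01 = $10,971.38
Federal withholding: $10,971.38 × 0.125 = $1,371.42
State withholding: $10,971.38 × 0.095 = $1,042.28
PFL insurance: $12,269.39 × 0.002 = $24.54
Employee stock purchase plan: $12,269.39 × 0.0264 = $323.91
Roth contribution: $191.28
Total deductions = $132.42 + $1,165.59 + $1,371.42 + $1,042.28 + $24.54 + $323.91 + $191.28 = $4,251.44
Net pay = $12,269.39 − $4,251.44 = $8,017.95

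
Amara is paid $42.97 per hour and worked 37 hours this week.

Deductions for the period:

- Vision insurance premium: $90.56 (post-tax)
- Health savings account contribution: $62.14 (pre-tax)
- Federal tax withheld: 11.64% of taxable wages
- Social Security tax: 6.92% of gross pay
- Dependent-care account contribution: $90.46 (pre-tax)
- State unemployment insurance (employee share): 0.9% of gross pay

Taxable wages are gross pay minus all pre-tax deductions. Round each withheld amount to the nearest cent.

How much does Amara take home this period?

Gross pay: 37 × $42.97 = $1589.89
Health savings account contribution: $62.14
Dependent-care account contribution: $90.46
Pre-tax total = $62.14 + $90.46 = $152.60
Taxable wages = $1589.89 − $152.60 = $1437.29
Federal tax withheld: $1437.29 × 0.1164 = $167.30
Social Security tax: $1589.89 × 0.0692 = $110.02
State unemployment insurance (employee share): $1589.89 × 0.009 = $14.31
Vision insurance premium: $90.56
Total deductions = $62.14 + $90.46 + $167.30 + $110.02 + $14.31 + $90.56 = $534.79
Net pay = $1589.89 − $534.79 = $1055.10

$1055.10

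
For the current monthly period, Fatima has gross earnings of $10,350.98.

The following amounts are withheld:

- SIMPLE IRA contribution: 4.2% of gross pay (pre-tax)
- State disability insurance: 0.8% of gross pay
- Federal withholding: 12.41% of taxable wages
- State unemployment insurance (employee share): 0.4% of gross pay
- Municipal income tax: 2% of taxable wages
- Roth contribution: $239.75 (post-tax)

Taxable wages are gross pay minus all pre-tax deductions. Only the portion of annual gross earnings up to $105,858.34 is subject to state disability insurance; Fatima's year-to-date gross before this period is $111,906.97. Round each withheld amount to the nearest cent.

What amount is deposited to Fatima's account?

SIMPLE IRA contribution: $10,350.98 × 0.042 = $434.74
Taxable wages = $10,350.98 − $434.74 = $9,916.24
Federal withholding: $9,916.24 × 0.1241 = $1,230.61
Municipal income tax: $9,916.24 × 0.02 = $198.32
State disability insurance: annual cap $105,858.34 already reached (YTD $111,906.97), so $0.00
State unemployment insurance (employee share): $10,350.98 × 0.004 = $41.40
Roth contribution: $239.75
Total deductions = $434.74 + $1,230.61 + $198.32 + $0.00 + $41.40 + $239.75 = $2,144.82
Net pay = $10,350.98 − $2,144.82 = $8,206.16

$8,206.16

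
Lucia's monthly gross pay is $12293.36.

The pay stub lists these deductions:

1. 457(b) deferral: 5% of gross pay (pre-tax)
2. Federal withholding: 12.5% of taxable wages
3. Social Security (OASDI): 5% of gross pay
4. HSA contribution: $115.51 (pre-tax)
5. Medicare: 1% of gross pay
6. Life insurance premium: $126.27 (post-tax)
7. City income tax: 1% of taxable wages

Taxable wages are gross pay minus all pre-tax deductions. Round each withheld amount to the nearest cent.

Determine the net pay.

HSA contribution: $115.51
457(b) deferral: $12293.36 × 0.05 = $614.67
Pre-tax total = $115.51 + $614.67 = $730.18
Taxable wages = $12293.36 − $730.18 = $11563.18
City income tax: $11563.18 × 0.01 = $115.63
Federal withholding: $11563.18 × 0.125 = $1445.40
Social Security (OASDI): $12293.36 × 0.05 = $614.67
Medicare: $12293.36 × 0.01 = $122.93
Life insurance premium: $126.27
Total deductions = $115.51 + $614.67 + $115.63 + $1445.40 + $614.67 + $122.93 + $126.27 = $3155.08
Net pay = $12293.36 − $3155.08 = $9138.28

$9138.28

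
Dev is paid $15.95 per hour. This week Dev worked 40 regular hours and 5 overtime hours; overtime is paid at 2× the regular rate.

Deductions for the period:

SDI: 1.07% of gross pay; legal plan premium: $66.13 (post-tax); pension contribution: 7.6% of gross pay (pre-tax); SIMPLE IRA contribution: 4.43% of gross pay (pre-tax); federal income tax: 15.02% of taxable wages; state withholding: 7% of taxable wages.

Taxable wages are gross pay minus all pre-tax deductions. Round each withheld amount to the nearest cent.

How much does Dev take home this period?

$472.42

Regular pay: 40 × $15.95 = $638.00
Overtime pay: 5 × $15.95 × 2 = $159.50
Gross pay = $638.00 + $159.50 = $797.50
Pension contribution: $797.50 × 0.076 = $60.61
SIMPLE IRA contribution: $797.50 × 0.0443 = $35.33
Pre-tax total = $60.61 + $35.33 = $95.94
Taxable wages = $797.50 − $95.94 = $701.56
Federal income tax: $701.56 × 0.1502 = $105.37
State withholding: $701.56 × 0.07 = $49.11
SDI: $797.50 × 0.0107 = $8.53
Legal plan premium: $66.13
Total deductions = $60.61 + $35.33 + $105.37 + $49.11 + $8.53 + $66.13 = $325.08
Net pay = $797.50 − $325.08 = $472.42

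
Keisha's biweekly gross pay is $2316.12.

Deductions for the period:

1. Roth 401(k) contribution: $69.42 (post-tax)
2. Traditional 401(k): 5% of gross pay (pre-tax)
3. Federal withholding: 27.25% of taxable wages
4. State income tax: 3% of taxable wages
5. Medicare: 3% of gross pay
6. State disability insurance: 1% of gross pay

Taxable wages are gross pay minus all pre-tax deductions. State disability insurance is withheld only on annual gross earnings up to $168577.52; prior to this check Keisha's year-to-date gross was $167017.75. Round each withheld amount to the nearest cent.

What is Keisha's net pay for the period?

Traditional 401(k): $2316.12 × 0.05 = $115.81
Taxable wages = $2316.12 − $115.81 = $2200.31
Federal withholding: $2200.31 × 0.2725 = $599.58
State income tax: $2200.31 × 0.03 = $66.01
State disability insurance: only $168577.52 − $167017.75 = $1559.77 of this check is subject → $1559.77 × 0.01 = $15.60
Medicare: $2316.12 × 0.03 = $69.48
Roth 401(k) contribution: $69.42
Total deductions = $115.81 + $599.58 + $66.01 + $15.60 + $69.48 + $69.42 = $935.90
Net pay = $2316.12 − $935.90 = $1380.22

$1380.22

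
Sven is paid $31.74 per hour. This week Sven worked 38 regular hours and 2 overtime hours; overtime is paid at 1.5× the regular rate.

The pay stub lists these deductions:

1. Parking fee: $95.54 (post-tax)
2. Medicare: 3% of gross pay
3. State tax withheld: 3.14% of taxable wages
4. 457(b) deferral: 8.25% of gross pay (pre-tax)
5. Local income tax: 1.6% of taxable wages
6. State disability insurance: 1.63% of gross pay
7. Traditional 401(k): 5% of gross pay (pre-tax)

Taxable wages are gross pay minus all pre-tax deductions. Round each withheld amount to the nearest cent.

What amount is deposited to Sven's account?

Regular pay: 38 × $31.74 = $1206.12
Overtime pay: 2 × $31.74 × 1.5 = $95.22
Gross pay = $1206.12 + $95.22 = $1301.34
457(b) deferral: $1301.34 × 0.0825 = $107.36
Traditional 401(k): $1301.34 × 0.05 = $65.07
Pre-tax total = $107.36 + $65.07 = $172.43
Taxable wages = $1301.34 − $172.43 = $1128.91
Local income tax: $1128.91 × 0.016 = $18.06
State tax withheld: $1128.91 × 0.0314 = $35.45
Medicare: $1301.34 × 0.03 = $39.04
State disability insurance: $1301.34 × 0.0163 = $21.21
Parking fee: $95.54
Total deductions = $107.36 + $65.07 + $18.06 + $35.45 + $39.04 + $21.21 + $95.54 = $381.73
Net pay = $1301.34 − $381.73 = $919.61

$919.61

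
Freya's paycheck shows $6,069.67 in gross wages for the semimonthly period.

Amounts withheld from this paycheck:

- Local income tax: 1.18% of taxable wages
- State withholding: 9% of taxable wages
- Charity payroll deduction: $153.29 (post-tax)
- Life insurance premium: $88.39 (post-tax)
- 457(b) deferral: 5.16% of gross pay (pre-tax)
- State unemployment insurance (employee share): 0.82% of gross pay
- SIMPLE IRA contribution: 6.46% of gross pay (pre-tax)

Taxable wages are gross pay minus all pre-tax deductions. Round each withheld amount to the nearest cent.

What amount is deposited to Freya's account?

$4,526.84

SIMPLE IRA contribution: $6,069.67 × 0.0646 = $392.10
457(b) deferral: $6,069.67 × 0.0516 = $313.19
Pre-tax total = $392.10 + $313.19 = $705.29
Taxable wages = $6,069.67 − $705.29 = $5,364.38
Local income tax: $5,364.38 × 0.0118 = $63.30
State withholding: $5,364.38 × 0.09 = $482.79
State unemployment insurance (employee share): $6,069.67 × 0.0082 = $49.77
Life insurance premium: $88.39
Charity payroll deduction: $153.29
Total deductions = $392.10 + $313.19 + $63.30 + $482.79 + $49.77 + $88.39 + $153.29 = $1,542.83
Net pay = $6,069.67 − $1,542.83 = $4,526.84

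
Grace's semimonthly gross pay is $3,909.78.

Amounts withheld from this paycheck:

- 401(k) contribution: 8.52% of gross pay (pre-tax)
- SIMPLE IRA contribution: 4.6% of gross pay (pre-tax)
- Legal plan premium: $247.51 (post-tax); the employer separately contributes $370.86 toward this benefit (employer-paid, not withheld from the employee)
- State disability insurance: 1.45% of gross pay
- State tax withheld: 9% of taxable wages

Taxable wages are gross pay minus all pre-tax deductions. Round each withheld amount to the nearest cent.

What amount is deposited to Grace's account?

$2,786.91

SIMPLE IRA contribution: $3,909.78 × 0.046 = $179.85
401(k) contribution: $3,909.78 × 0.0852 = $333.11
Pre-tax total = $179.85 + $333.11 = $512.96
Taxable wages = $3,909.78 − $512.96 = $3,396.82
State tax withheld: $3,396.82 × 0.09 = $305.71
State disability insurance: $3,909.78 × 0.0145 = $56.69
Legal plan premium: $247.51
(Employer's $370.86 toward legal plan premium is not withheld from the employee.)
Total deductions = $179.85 + $333.11 + $305.71 + $56.69 + $247.51 = $1,122.87
Net pay = $3,909.78 − $1,122.87 = $2,786.91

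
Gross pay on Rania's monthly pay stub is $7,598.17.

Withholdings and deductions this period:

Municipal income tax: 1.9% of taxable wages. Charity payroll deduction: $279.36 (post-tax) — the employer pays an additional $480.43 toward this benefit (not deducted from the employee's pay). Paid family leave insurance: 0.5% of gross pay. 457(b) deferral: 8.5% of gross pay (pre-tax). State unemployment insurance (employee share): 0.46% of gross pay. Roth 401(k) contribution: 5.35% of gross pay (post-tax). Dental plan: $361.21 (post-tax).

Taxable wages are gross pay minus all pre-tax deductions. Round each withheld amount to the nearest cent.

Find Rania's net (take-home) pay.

457(b) deferral: $7,598.17 × 0.085 = $645.84
Taxable wages = $7,598.17 − $645.84 = $6,952.33
Municipal income tax: $6,952.33 × 0.019 = $132.09
Paid family leave insurance: $7,598.17 × 0.005 = $37.99
State unemployment insurance (employee share): $7,598.17 × 0.0046 = $34.95
Roth 401(k) contribution: $7,598.17 × 0.0535 = $406.50
Dental plan: $361.21
Charity payroll deduction: $279.36
(Employer's $480.43 toward charity payroll deduction is not withheld from the employee.)
Total deductions = $645.84 + $132.09 + $37.99 + $34.95 + $406.50 + $361.21 + $279.36 = $1,897.94
Net pay = $7,598.17 − $1,897.94 = $5,700.23

$5,700.23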